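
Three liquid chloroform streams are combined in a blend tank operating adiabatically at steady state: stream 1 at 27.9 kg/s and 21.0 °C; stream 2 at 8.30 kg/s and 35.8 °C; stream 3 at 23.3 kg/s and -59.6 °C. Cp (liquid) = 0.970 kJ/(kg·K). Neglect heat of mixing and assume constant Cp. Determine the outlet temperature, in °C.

Energy balance with Q = 0: Σ ṁᵢCp,ᵢ(T_out − Tᵢ) = 0
T_out = Σ ṁᵢCp,ᵢTᵢ / Σ ṁᵢCp,ᵢ
      = -490.47 / 57.715 = -8.4982 °C

T_out = -8.50 °C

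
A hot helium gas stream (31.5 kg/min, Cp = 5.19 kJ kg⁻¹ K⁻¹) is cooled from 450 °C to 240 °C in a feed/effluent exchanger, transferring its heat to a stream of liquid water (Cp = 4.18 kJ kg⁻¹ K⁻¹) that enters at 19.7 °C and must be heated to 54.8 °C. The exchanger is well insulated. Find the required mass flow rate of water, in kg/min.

ṁ_c = 234 kg/min

Heat released by hot stream: Q = 31.5 × 5.19 × (450 − 240) = 34332 kJ/min
Energy balance on cold side (adiabatic exchanger): Q = ṁ_c·Cp_c·(T_c,out − T_c,in)
ṁ_c = 34332 / [4.18 × (54.8 − 19.7)] = 234 kg/min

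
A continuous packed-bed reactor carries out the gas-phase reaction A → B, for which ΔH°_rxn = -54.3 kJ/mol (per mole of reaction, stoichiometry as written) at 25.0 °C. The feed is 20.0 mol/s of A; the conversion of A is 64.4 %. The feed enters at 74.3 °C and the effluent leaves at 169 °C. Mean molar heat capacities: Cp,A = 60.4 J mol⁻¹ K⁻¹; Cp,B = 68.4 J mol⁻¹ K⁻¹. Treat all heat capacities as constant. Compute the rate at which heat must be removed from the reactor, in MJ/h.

Extent of reaction ξ = 0.644 × 20.0 = 12.88 mol/s
Reaction term: ξ·ΔH°_rxn = 12.88 × -54.3 = -699.38 kJ/s
Sensible, feed 74.3→25 °C: -59.554 kJ/s
Outlet flows (mol/s): A 7.12, B 12.88
Sensible, products 25→169 °C: 188.79 kJ/s
Q = ΔH = -570.15 kJ/s = -570.15 kW
Heat removed = 2052.5 MJ/h

Q_out = 2050 MJ/h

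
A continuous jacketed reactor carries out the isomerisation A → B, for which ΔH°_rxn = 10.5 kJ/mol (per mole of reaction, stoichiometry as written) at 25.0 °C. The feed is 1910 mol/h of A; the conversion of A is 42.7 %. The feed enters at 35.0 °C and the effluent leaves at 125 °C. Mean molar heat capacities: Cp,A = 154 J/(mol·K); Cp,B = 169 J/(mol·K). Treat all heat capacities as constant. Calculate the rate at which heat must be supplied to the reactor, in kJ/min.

Extent of reaction ξ = 0.427 × 1910 = 815.57 mol/h
Reaction term: ξ·ΔH°_rxn = 815.57 × 10.5 = 8563.5 kJ/h
Sensible, feed 35.0→25 °C: -2941.4 kJ/h
Outlet flows (mol/h): A 1094.4, B 815.57
Sensible, products 25→125 °C: 30637 kJ/h
Q = ΔH = 36259 kJ/h = 10.072 kW
Heat supplied = 604.32 kJ/min

Q_in = 604 kJ/min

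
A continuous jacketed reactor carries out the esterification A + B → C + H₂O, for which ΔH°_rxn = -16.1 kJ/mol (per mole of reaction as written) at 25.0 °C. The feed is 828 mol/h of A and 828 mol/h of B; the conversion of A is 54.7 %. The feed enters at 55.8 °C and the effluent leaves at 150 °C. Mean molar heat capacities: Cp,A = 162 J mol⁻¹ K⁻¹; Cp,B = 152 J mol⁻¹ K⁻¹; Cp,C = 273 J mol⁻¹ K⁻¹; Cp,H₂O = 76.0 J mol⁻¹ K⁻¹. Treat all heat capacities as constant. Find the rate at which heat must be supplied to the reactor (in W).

Extent of reaction ξ = 0.547 × 828 = 452.92 mol/h
Reaction term: ξ·ΔH°_rxn = 452.92 × -16.1 = -7291.9 kJ/h
Sensible, feed 55.8→25 °C: -8007.8 kJ/h
Outlet flows (mol/h): A 375.08, B 375.08, C 452.92, H₂O 452.92
Sensible, products 25→150 °C: 34481 kJ/h
Q = ΔH = 19181 kJ/h = 5.328 kW
Heat supplied = 5328 W

Q_in = 5330 W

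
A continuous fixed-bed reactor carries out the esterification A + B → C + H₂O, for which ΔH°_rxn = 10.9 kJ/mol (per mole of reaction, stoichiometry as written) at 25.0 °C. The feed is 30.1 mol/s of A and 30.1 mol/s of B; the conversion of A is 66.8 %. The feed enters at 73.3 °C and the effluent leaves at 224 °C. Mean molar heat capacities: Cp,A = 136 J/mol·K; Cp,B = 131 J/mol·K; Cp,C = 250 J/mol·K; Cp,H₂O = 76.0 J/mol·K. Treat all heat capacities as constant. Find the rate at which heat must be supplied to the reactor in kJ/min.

Extent of reaction ξ = 0.668 × 30.1 = 20.107 mol/s
Reaction term: ξ·ΔH°_rxn = 20.107 × 10.9 = 219.16 kJ/s
Sensible, feed 73.3→25 °C: -388.17 kJ/s
Outlet flows (mol/s): A 9.9932, B 9.9932, C 20.107, H₂O 20.107
Sensible, products 25→224 °C: 1835.4 kJ/s
Q = ΔH = 1666.4 kJ/s = 1666.4 kW
Heat supplied = 99982 kJ/min

Q_in = 100000 kJ/min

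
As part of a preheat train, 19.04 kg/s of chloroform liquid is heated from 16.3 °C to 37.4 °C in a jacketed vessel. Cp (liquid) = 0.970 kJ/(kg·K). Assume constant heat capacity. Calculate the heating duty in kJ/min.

Q = 23400 kJ/min

Q = ṁ·Cp·ΔT = 19.04 × 0.970 × (37.4 − 16.3) = 389.69 kJ/s
Heating duty = 23382 kJ/min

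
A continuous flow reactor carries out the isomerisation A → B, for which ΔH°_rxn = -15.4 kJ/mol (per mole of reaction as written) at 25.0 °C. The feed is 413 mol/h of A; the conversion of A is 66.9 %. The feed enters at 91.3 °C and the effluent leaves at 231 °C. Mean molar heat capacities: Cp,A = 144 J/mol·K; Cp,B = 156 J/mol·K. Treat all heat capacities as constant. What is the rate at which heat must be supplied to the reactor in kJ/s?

Q_in = 1.32 kJ/s

Extent of reaction ξ = 0.669 × 413 = 276.3 mol/h
Reaction term: ξ·ΔH°_rxn = 276.3 × -15.4 = -4255 kJ/h
Sensible, feed 91.3→25 °C: -3943 kJ/h
Outlet flows (mol/h): A 136.7, B 276.3
Sensible, products 25→231 °C: 12934 kJ/h
Q = ΔH = 4736.3 kJ/h = 1.3156 kW
Heat supplied = 1.3156 kJ/s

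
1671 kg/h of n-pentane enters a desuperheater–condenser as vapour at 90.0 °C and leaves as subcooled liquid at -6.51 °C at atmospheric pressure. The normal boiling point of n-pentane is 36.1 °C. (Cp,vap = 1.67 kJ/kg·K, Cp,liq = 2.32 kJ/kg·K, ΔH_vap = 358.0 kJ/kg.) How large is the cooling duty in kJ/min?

Q_c = 15200 kJ/min

vapour 90.0→36.1 °C: -90.013 kJ/kg
condensation at 36.1 °C: -358 kJ/kg
liquid 36.1→-6.51 °C: -98.855 kJ/kg
Δh = -90.013 + -358 + -98.855 = -546.87 kJ/kg
Q = ṁ·Δh = 1671 kg/h × -546.87 kJ/kg = -913820 kJ/h
|Q| = 253.84 kW = 15230 kJ/min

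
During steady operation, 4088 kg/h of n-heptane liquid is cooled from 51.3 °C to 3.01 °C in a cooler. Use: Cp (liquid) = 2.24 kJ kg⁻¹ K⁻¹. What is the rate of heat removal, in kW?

Q = ṁ·Cp·ΔT = 4088 × 2.24 × (3.01 − 51.3) = -442200 kJ/h
Converting: 442200 / 3600 s = 122.83 kW

Q_c = 123 kW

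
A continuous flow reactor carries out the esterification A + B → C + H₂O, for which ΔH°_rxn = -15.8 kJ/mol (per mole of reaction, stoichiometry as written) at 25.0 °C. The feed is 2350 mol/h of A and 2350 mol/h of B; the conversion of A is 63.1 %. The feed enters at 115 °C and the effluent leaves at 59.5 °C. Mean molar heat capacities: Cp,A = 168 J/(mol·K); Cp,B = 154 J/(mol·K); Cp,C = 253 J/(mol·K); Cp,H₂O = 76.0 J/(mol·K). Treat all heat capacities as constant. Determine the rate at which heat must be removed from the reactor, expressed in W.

Extent of reaction ξ = 0.631 × 2350 = 1482.8 mol/h
Reaction term: ξ·ΔH°_rxn = 1482.8 × -15.8 = -23429 kJ/h
Sensible, feed 115→25 °C: -68103 kJ/h
Outlet flows (mol/h): A 867.15, B 867.15, C 1482.8, H₂O 1482.8
Sensible, products 25→59.5 °C: 26464 kJ/h
Q = ΔH = -65068 kJ/h = -18.074 kW
Heat removed = 18074 W

Q_out = 18100 W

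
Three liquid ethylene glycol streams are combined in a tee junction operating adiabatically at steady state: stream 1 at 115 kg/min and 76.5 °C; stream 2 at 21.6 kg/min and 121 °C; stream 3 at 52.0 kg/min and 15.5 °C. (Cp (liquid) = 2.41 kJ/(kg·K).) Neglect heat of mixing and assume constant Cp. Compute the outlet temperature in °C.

T_out = 64.8 °C

Adiabatic, steady state ⇒ Σ ṁᵢCp,ᵢ(T_out − Tᵢ) = 0
Σ ṁᵢCp,ᵢTᵢ = 115×2.41×76.5 + 21.6×2.41×121 + 52.0×2.41×15.5 = 29443
Σ ṁᵢCp,ᵢ = 115×2.41 + 21.6×2.41 + 52.0×2.41 = 454.53
T_out = 29443 / 454.53 = 64.778 °C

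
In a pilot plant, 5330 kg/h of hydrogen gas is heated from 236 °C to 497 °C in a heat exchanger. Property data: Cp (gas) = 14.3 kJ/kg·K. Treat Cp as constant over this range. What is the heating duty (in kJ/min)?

Q = ṁ·Cp·ΔT = 5330 × 14.3 × (497 − 236) = 1.9893e+07 kJ/h
Converting: 1.9893e+07 / 3600 s = 5525.9 kW
Heating duty = 331550 kJ/min

Q = 332000 kJ/min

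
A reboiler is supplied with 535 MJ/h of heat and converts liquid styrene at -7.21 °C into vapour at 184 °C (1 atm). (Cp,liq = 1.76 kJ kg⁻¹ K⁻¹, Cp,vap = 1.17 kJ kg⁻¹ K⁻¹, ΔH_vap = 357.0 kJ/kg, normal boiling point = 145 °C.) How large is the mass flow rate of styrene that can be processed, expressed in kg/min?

Δh = 1.76×(145−-7.21) + 357.0 + 1.17×(184−145) = 670.52 kJ/kg
Q = 535 MJ/h = 148.61 kJ/s = 8916.7 kJ/min
ṁ = Q/Δh = 8916.7 / 670.52 = 13.298 kg/min

ṁ = 13.3 kg/min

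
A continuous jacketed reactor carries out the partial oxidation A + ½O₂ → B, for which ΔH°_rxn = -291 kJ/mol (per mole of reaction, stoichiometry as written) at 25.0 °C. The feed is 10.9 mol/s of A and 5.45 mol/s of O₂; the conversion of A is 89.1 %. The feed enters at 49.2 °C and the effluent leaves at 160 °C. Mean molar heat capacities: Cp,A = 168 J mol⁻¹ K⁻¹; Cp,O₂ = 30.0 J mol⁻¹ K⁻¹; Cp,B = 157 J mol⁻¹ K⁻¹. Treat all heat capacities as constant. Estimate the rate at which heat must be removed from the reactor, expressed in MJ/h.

Extent of reaction ξ = 0.891 × 10.9 = 9.7119 mol/s
Reaction term: ξ·ΔH°_rxn = 9.7119 × -291 = -2826.2 kJ/s
Sensible, feed 49.2→25 °C: -48.272 kJ/s
Outlet flows (mol/s): A 1.1881, O₂ 0.59405, B 9.7119
Sensible, products 25→160 °C: 235.2 kJ/s
Q = ΔH = -2639.2 kJ/s = -2639.2 kW
Heat removed = 9501.3 MJ/h

Q_out = 9500 MJ/h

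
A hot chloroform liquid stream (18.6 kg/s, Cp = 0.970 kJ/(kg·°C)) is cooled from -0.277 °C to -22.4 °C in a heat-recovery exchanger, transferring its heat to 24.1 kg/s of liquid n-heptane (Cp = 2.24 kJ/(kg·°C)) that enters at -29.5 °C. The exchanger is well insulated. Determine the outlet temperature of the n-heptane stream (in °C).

Heat released by hot stream: Q = 18.6 × 0.970 × (-0.277 − -22.4) = 399.14 kJ/s
Energy balance on cold side (adiabatic exchanger): Q = ṁ_c·Cp_c·(T_c,out − T_c,in)
T_c,out = -29.5 + 399.14/(24.1 × 2.24) = -22.106 °C

T_c,out = -22.1 °C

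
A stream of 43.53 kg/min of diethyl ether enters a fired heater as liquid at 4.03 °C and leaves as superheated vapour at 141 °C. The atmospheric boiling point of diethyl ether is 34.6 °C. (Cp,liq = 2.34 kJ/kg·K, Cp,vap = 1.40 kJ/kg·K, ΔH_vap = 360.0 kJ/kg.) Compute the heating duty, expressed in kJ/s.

Q = 421 kJ/s

liquid 4.03→34.6 °C: 71.534 kJ/kg
vaporisation at 34.6 °C: 360 kJ/kg
vapour 34.6→141 °C: 148.96 kJ/kg
Δh = 71.534 + 360 + 148.96 = 580.49 kJ/kg
Q = ṁ·Δh = 43.53 kg/min × 580.49 kJ/kg = 25269 kJ/min
|Q| = 421.15 kW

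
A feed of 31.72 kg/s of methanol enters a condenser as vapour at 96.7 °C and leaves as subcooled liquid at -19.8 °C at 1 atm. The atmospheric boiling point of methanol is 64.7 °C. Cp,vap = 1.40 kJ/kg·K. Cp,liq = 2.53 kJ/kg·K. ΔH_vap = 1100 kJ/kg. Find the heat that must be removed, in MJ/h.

vapour 96.7→64.7 °C: -44.8 kJ/kg
condensation at 64.7 °C: -1100 kJ/kg
liquid 64.7→-19.8 °C: -213.78 kJ/kg
Δh = -44.8 + -1100 + -213.78 = -1358.6 kJ/kg
Q = ṁ·Δh = 31.72 kg/s × -1358.6 kJ/kg = -43094 kJ/s
|Q| = 43094 kW = 155140 MJ/h

Q_c = 155000 MJ/h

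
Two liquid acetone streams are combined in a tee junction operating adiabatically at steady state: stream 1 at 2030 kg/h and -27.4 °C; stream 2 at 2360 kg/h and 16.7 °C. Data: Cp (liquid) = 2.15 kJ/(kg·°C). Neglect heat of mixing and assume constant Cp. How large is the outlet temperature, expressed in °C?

No heat crosses the boundary, so H_out = H_in.
Σ ṁᵢCp,ᵢTᵢ = 2030×2.15×-27.4 + 2360×2.15×16.7 = -34851
Σ ṁᵢCp,ᵢ = 2030×2.15 + 2360×2.15 = 9438.5
T_out = -34851 / 9438.5 = -3.6925 °C

T_out = -3.69 °C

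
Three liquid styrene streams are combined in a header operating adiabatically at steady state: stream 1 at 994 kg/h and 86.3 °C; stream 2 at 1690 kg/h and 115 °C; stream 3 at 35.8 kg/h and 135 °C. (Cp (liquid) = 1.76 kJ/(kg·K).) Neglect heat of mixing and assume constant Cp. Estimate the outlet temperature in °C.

T_out = 105 °C

No heat crosses the boundary, so H_out = H_in.
Σ ṁᵢCp,ᵢTᵢ = 994×1.76×86.3 + 1690×1.76×115 + 35.8×1.76×135 = 501540
Σ ṁᵢCp,ᵢ = 994×1.76 + 1690×1.76 + 35.8×1.76 = 4786.8
T_out = 501540 / 4786.8 = 104.77 °C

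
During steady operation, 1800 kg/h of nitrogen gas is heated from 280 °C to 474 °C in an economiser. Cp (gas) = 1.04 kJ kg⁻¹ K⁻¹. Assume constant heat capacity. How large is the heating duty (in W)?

Q = 101000 W

Q = ṁ·Cp·ΔT = 1800 × 1.04 × (474 − 280) = 363170 kJ/h
Converting: 363170 / 3600 s = 100.88 kW
Heating duty = 100880 W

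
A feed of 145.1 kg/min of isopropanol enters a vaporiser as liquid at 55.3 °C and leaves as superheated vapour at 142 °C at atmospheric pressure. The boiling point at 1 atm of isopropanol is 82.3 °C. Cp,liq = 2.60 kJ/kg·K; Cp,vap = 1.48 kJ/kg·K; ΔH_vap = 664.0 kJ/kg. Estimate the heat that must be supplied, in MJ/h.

Q = 7160 MJ/h

liquid 55.3→82.3 °C: 70.2 kJ/kg
vaporisation at 82.3 °C: 664 kJ/kg
vapour 82.3→142 °C: 88.356 kJ/kg
Δh = 70.2 + 664 + 88.356 = 822.56 kJ/kg
Q = ṁ·Δh = 145.1 kg/min × 822.56 kJ/kg = 119350 kJ/min
|Q| = 1989.2 kW = 7161.2 MJ/h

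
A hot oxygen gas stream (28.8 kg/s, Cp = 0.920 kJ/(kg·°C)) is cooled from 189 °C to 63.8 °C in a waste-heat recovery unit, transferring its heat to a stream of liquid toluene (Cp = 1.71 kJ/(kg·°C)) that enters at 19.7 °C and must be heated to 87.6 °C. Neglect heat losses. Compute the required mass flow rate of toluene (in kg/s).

Heat released by hot stream: Q = 28.8 × 0.920 × (189 − 63.8) = 3317.3 kJ/s
Energy balance on cold side (adiabatic exchanger): Q = ṁ_c·Cp_c·(T_c,out − T_c,in)
ṁ_c = 3317.3 / [1.71 × (87.6 − 19.7)] = 28.571 kg/s

ṁ_c = 28.6 kg/s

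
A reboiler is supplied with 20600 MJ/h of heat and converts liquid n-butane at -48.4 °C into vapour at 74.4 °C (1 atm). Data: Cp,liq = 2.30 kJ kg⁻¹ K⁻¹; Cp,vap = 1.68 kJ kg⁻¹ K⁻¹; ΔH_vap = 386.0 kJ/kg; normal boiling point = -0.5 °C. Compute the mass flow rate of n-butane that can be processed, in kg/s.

ṁ = 9.20 kg/s

Δh = 2.30×(-0.5−-48.4) + 386.0 + 1.68×(74.4−-0.5) = 622 kJ/kg
Q = 20600 MJ/h = 5722.2 kJ/s = 5722.2 kJ/s
ṁ = Q/Δh = 5722.2 / 622 = 9.1997 kg/s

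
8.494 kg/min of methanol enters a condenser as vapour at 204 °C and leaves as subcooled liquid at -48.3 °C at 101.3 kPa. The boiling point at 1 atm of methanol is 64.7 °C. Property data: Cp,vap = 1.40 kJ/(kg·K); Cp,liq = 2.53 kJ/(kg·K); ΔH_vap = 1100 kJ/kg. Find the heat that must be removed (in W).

vapour 204→64.7 °C: -195.02 kJ/kg
condensation at 64.7 °C: -1100 kJ/kg
liquid 64.7→-48.3 °C: -285.89 kJ/kg
Δh = -195.02 + -1100 + -285.89 = -1580.9 kJ/kg
Q = ṁ·Δh = 8.494 kg/min × -1580.9 kJ/kg = -13428 kJ/min
|Q| = 223.8 kW = 223800 W

Q_c = 224000 W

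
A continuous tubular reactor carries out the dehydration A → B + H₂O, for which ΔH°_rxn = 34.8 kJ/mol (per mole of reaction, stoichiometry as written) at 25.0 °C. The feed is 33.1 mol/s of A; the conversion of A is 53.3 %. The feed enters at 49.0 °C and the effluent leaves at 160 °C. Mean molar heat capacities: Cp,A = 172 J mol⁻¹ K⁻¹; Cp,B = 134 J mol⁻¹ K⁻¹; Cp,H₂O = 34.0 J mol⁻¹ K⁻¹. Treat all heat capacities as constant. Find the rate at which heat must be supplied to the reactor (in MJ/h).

Q_in = 4450 MJ/h

Extent of reaction ξ = 0.533 × 33.1 = 17.642 mol/s
Reaction term: ξ·ΔH°_rxn = 17.642 × 34.8 = 613.95 kJ/s
Sensible, feed 49.0→25 °C: -136.64 kJ/s
Outlet flows (mol/s): A 15.458, B 17.642, H₂O 17.642
Sensible, products 25→160 °C: 759.06 kJ/s
Q = ΔH = 1236.4 kJ/s = 1236.4 kW
Heat supplied = 4450.9 MJ/h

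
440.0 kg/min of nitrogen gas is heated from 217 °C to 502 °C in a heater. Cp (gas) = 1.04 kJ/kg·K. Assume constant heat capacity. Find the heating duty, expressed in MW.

Q = 2.17 MW

Q = ṁ·Cp·ΔT = 440.0 × 1.04 × (502 − 217) = 130420 kJ/min
Converting: 130420 / 60 s = 2173.6 kW
Heating duty = 2.1736 MW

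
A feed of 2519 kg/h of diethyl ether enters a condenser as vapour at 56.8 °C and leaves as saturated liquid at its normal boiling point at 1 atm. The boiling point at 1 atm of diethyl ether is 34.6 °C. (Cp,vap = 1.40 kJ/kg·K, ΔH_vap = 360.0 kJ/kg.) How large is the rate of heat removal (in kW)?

vapour 56.8→34.6 °C: -31.08 kJ/kg
condensation at 34.6 °C: -360 kJ/kg
Δh = -31.08 + -360 = -391.08 kJ/kg
Q = ṁ·Δh = 2519 kg/h × -391.08 kJ/kg = -985130 kJ/h
|Q| = 273.65 kW

Q_c = 274 kW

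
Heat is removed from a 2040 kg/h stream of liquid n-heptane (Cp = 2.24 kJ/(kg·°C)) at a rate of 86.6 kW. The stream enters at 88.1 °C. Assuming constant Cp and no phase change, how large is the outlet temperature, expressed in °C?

T_out = 19.9 °C

Q = 86.6 kW = 311760 kJ/h
ΔT = Q/(ṁ·Cp) = 311760/(2040×2.24) = 68.225 K
T_out = 88.1 − 68.225 = 19.875 °C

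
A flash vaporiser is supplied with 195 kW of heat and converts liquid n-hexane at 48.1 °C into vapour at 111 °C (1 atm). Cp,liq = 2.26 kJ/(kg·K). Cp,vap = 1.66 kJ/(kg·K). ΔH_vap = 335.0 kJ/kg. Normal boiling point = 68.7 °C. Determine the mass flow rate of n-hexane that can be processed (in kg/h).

ṁ = 1550 kg/h

Δh = 2.26×(68.7−48.1) + 335.0 + 1.66×(111−68.7) = 451.77 kJ/kg
Q = 195 kW = 195 kJ/s = 702000 kJ/h
ṁ = Q/Δh = 702000 / 451.77 = 1553.9 kg/h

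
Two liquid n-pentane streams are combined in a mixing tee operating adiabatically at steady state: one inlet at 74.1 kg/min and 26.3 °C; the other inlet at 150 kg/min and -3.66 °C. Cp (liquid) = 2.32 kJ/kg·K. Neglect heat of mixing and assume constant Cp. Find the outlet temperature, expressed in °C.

No heat crosses the boundary, so H_out = H_in.
Σ ṁᵢCp,ᵢTᵢ = 74.1×2.32×26.3 + 150×2.32×-3.66 = 3247.6
Σ ṁᵢCp,ᵢ = 74.1×2.32 + 150×2.32 = 519.91
T_out = 3247.6 / 519.91 = 6.2465 °C

T_out = 6.25 °C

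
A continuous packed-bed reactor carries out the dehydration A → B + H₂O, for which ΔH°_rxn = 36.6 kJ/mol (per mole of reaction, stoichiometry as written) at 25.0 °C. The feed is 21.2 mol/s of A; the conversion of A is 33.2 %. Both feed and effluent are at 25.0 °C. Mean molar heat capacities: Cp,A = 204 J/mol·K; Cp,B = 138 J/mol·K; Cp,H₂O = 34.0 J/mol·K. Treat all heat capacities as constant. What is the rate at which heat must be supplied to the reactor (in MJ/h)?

Q_in = 927 MJ/h

Extent of reaction ξ = 0.332 × 21.2 = 7.0384 mol/s
Reaction term: ξ·ΔH°_rxn = 7.0384 × 36.6 = 257.61 kJ/s
Q = ΔH = 257.61 kJ/s = 257.61 kW
Heat supplied = 927.38 MJ/h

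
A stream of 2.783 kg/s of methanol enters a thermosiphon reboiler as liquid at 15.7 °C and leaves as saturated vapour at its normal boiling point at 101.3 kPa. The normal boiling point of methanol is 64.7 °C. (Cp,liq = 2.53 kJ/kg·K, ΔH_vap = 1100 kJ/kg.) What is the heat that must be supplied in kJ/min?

liquid 15.7→64.7 °C: 123.97 kJ/kg
vaporisation at 64.7 °C: 1100 kJ/kg
Δh = 123.97 + 1100 = 1224 kJ/kg
Q = ṁ·Δh = 2.783 kg/s × 1224 kJ/kg = 3406.3 kJ/s
|Q| = 3406.3 kW = 204380 kJ/min

Q = 204000 kJ/min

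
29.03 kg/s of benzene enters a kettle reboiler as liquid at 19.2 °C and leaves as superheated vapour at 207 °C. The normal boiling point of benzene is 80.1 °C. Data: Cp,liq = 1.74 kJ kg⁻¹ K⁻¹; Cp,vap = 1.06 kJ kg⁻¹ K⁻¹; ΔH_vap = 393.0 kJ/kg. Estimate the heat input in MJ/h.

liquid 19.2→80.1 °C: 105.97 kJ/kg
vaporisation at 80.1 °C: 393 kJ/kg
vapour 80.1→207 °C: 134.51 kJ/kg
Δh = 105.97 + 393 + 134.51 = 633.48 kJ/kg
Q = ṁ·Δh = 29.03 kg/s × 633.48 kJ/kg = 18390 kJ/s
|Q| = 18390 kW = 66204 MJ/h

Q = 66200 MJ/h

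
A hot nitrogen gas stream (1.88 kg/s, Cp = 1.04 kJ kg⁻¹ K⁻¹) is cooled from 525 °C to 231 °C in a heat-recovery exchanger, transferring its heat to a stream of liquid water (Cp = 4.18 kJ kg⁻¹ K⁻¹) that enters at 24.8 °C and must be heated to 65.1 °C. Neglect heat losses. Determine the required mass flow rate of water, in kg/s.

Heat released by hot stream: Q = 1.88 × 1.04 × (525 − 231) = 574.83 kJ/s
Energy balance on cold side (adiabatic exchanger): Q = ṁ_c·Cp_c·(T_c,out − T_c,in)
ṁ_c = 574.83 / [4.18 × (65.1 − 24.8)] = 3.4124 kg/s

ṁ_c = 3.41 kg/s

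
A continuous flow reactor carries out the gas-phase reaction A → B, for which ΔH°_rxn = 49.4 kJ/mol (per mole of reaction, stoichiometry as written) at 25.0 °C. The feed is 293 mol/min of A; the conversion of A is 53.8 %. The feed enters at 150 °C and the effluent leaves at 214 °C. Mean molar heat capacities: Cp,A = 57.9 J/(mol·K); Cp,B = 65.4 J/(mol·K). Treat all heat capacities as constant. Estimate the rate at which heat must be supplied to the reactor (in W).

Q_in = 152000 W

Extent of reaction ξ = 0.538 × 293 = 157.63 mol/min
Reaction term: ξ·ΔH°_rxn = 157.63 × 49.4 = 7787.1 kJ/min
Sensible, feed 150→25 °C: -2120.6 kJ/min
Outlet flows (mol/min): A 135.37, B 157.63
Sensible, products 25→214 °C: 3429.8 kJ/min
Q = ΔH = 9096.3 kJ/min = 151.61 kW
Heat supplied = 151610 W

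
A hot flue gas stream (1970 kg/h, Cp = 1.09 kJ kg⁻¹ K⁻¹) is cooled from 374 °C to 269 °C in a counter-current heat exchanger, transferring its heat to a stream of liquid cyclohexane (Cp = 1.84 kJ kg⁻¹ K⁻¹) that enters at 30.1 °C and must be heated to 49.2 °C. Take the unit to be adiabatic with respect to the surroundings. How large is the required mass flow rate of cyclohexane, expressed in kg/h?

ṁ_c = 6420 kg/h

Heat released by hot stream: Q = 1970 × 1.09 × (374 − 269) = 225470 kJ/h
Energy balance on cold side (adiabatic exchanger): Q = ṁ_c·Cp_c·(T_c,out − T_c,in)
ṁ_c = 225470 / [1.84 × (49.2 − 30.1)] = 6415.5 kg/h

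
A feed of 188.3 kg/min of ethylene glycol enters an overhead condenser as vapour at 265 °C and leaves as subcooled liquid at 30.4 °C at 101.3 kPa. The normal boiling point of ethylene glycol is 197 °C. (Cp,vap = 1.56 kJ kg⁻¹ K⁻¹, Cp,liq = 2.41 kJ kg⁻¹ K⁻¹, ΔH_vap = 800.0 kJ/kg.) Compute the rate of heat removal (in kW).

vapour 265→197 °C: -106.08 kJ/kg
condensation at 197 °C: -800 kJ/kg
liquid 197→30.4 °C: -401.51 kJ/kg
Δh = -106.08 + -800 + -401.51 = -1307.6 kJ/kg
Q = ṁ·Δh = 188.3 kg/min × -1307.6 kJ/kg = -246220 kJ/min
|Q| = 4103.6 kW

Q_c = 4100 kW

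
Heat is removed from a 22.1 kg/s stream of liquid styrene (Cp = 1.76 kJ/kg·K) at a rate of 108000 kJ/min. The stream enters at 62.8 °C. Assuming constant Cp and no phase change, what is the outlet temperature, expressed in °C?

Q = 108000 kJ/min = 1800 kJ/s
ΔT = Q/(ṁ·Cp) = 1800/(22.1×1.76) = 46.277 K
T_out = 62.8 − 46.277 = 16.523 °C

T_out = 16.5 °C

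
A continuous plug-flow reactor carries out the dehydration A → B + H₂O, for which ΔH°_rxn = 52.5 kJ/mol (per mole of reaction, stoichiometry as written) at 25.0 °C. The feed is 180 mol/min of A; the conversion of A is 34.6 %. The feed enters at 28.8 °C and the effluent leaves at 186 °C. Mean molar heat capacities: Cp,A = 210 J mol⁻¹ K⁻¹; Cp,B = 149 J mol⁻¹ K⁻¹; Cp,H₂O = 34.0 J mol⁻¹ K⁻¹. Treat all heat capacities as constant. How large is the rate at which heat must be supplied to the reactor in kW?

Extent of reaction ξ = 0.346 × 180 = 62.28 mol/min
Reaction term: ξ·ΔH°_rxn = 62.28 × 52.5 = 3269.7 kJ/min
Sensible, feed 28.8→25 °C: -143.64 kJ/min
Outlet flows (mol/min): A 117.72, B 62.28, H₂O 62.28
Sensible, products 25→186 °C: 5815.1 kJ/min
Q = ΔH = 8941.1 kJ/min = 149.02 kW
Heat supplied = 149.02 kW

Q_in = 149 kW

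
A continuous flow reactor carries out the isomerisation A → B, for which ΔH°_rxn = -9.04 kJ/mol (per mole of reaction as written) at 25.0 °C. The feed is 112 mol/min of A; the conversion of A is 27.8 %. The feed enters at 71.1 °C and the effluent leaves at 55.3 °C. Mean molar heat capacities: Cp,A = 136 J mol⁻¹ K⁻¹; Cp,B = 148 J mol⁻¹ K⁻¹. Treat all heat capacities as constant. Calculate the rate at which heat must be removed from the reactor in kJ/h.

Q_out = 30600 kJ/h

Extent of reaction ξ = 0.278 × 112 = 31.136 mol/min
Reaction term: ξ·ΔH°_rxn = 31.136 × -9.04 = -281.47 kJ/min
Sensible, feed 71.1→25 °C: -702.2 kJ/min
Outlet flows (mol/min): A 80.864, B 31.136
Sensible, products 25→55.3 °C: 472.85 kJ/min
Q = ΔH = -510.81 kJ/min = -8.5136 kW
Heat removed = 30649 kJ/h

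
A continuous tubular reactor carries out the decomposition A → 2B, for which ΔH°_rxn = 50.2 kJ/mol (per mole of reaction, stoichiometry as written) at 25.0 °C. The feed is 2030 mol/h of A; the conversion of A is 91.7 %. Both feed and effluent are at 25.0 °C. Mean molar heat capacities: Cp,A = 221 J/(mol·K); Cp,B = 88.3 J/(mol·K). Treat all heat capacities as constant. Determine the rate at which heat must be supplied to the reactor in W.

Q_in = 26000 W

Extent of reaction ξ = 0.917 × 2030 = 1861.5 mol/h
Reaction term: ξ·ΔH°_rxn = 1861.5 × 50.2 = 93448 kJ/h
Q = ΔH = 93448 kJ/h = 25.958 kW
Heat supplied = 25958 W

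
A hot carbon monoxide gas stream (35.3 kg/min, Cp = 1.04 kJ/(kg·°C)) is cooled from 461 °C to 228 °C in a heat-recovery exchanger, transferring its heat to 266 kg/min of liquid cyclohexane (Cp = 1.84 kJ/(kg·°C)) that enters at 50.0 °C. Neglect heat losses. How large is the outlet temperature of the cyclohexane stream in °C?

Heat released by hot stream: Q = 35.3 × 1.04 × (461 − 228) = 8553.9 kJ/min
Energy balance on cold side (adiabatic exchanger): Q = ṁ_c·Cp_c·(T_c,out − T_c,in)
T_c,out = 50.0 + 8553.9/(266 × 1.84) = 67.477 °C

T_c,out = 67.5 °C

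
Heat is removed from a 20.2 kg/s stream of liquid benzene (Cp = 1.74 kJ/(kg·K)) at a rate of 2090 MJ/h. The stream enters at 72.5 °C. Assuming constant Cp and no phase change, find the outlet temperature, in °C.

T_out = 56.0 °C

Q = 2090 MJ/h = 580.56 kJ/s
ΔT = Q/(ṁ·Cp) = 580.56/(20.2×1.74) = 16.517 K
T_out = 72.5 − 16.517 = 55.983 °C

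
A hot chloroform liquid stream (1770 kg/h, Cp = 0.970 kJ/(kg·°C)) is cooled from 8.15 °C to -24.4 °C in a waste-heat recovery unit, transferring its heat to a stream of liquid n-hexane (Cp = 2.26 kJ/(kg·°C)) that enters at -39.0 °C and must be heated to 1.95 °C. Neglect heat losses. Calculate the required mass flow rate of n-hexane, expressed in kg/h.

Heat released by hot stream: Q = 1770 × 0.970 × (8.15 − -24.4) = 55885 kJ/h
Energy balance on cold side (adiabatic exchanger): Q = ṁ_c·Cp_c·(T_c,out − T_c,in)
ṁ_c = 55885 / [2.26 × (1.95 − -39.0)] = 603.86 kg/h

ṁ_c = 604 kg/h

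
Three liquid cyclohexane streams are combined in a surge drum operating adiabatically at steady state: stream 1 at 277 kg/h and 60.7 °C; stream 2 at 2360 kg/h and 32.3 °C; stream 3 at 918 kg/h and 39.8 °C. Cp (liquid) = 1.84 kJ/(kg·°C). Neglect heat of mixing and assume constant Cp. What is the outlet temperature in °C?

Adiabatic, steady state ⇒ Σ ṁᵢCp,ᵢ(T_out − Tᵢ) = 0
T_out = Σ ṁᵢCp,ᵢTᵢ / Σ ṁᵢCp,ᵢ
      = 238420 / 6541.2 = 36.45 °C

T_out = 36.4 °C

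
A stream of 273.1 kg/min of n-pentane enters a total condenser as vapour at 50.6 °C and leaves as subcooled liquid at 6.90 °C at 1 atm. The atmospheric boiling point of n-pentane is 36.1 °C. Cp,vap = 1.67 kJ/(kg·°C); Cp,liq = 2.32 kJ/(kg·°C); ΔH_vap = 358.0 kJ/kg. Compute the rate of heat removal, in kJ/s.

Q_c = 2050 kJ/s

vapour 50.6→36.1 °C: -24.215 kJ/kg
condensation at 36.1 °C: -358 kJ/kg
liquid 36.1→6.90 °C: -67.744 kJ/kg
Δh = -24.215 + -358 + -67.744 = -449.96 kJ/kg
Q = ṁ·Δh = 273.1 kg/min × -449.96 kJ/kg = -122880 kJ/min
|Q| = 2048.1 kW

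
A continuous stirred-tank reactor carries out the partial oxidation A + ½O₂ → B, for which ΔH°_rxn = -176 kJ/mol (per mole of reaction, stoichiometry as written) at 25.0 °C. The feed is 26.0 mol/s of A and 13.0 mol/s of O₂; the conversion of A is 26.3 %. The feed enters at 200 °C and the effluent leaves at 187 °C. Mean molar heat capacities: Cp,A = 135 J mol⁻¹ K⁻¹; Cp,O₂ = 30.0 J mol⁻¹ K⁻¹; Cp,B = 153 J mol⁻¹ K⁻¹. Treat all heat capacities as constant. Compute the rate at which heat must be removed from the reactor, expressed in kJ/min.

Extent of reaction ξ = 0.263 × 26.0 = 6.838 mol/s
Reaction term: ξ·ΔH°_rxn = 6.838 × -176 = -1203.5 kJ/s
Sensible, feed 200→25 °C: -682.5 kJ/s
Outlet flows (mol/s): A 19.162, O₂ 9.581, B 6.838
Sensible, products 25→187 °C: 635.12 kJ/s
Q = ΔH = -1250.9 kJ/s = -1250.9 kW
Heat removed = 75052 kJ/min

Q_out = 75100 kJ/min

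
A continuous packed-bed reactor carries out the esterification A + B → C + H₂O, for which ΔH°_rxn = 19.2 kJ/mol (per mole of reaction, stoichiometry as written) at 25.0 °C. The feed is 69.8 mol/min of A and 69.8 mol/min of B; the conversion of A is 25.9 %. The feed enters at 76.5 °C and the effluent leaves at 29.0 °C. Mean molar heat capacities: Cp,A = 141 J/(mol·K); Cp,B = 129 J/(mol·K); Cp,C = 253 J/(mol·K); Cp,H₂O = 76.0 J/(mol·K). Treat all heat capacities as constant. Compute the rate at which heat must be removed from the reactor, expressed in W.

Extent of reaction ξ = 0.259 × 69.8 = 18.078 mol/min
Reaction term: ξ·ΔH°_rxn = 18.078 × 19.2 = 347.1 kJ/min
Sensible, feed 76.5→25 °C: -970.57 kJ/min
Outlet flows (mol/min): A 51.722, B 51.722, C 18.078, H₂O 18.078
Sensible, products 25→29.0 °C: 79.65 kJ/min
Q = ΔH = -543.82 kJ/min = -9.0636 kW
Heat removed = 9063.6 W

Q_out = 9060 W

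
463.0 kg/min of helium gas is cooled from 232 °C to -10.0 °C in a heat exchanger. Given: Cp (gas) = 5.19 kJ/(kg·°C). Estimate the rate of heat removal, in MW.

Q = ṁ·Cp·ΔT = 463.0 × 5.19 × (-10.0 − 232) = -581520 kJ/min
Converting: 581520 / 60 s = 9692 kW
Cooling duty = 9.692 MW

Q_c = 9.69 MW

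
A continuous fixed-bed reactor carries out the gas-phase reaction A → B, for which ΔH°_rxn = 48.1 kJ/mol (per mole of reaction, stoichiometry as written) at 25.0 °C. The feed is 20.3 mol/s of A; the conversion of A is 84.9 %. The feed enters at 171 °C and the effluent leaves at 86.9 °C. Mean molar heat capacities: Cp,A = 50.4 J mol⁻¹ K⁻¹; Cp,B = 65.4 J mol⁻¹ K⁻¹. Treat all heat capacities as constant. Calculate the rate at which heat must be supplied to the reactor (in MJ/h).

Q_in = 2730 MJ/h

Extent of reaction ξ = 0.849 × 20.3 = 17.235 mol/s
Reaction term: ξ·ΔH°_rxn = 17.235 × 48.1 = 828.99 kJ/s
Sensible, feed 171→25 °C: -149.38 kJ/s
Outlet flows (mol/s): A 3.0653, B 17.235
Sensible, products 25→86.9 °C: 79.334 kJ/s
Q = ΔH = 758.95 kJ/s = 758.95 kW
Heat supplied = 2732.2 MJ/h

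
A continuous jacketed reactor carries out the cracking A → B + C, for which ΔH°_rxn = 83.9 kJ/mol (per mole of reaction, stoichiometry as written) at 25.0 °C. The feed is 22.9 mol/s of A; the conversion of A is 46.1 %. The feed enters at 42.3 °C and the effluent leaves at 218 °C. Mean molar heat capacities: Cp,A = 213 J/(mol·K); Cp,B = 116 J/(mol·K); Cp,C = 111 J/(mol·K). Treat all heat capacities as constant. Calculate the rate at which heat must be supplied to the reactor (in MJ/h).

Q_in = 6380 MJ/h

Extent of reaction ξ = 0.461 × 22.9 = 10.557 mol/s
Reaction term: ξ·ΔH°_rxn = 10.557 × 83.9 = 885.72 kJ/s
Sensible, feed 42.3→25 °C: -84.384 kJ/s
Outlet flows (mol/s): A 12.343, B 10.557, C 10.557
Sensible, products 25→218 °C: 969.92 kJ/s
Q = ΔH = 1771.3 kJ/s = 1771.3 kW
Heat supplied = 6376.5 MJ/h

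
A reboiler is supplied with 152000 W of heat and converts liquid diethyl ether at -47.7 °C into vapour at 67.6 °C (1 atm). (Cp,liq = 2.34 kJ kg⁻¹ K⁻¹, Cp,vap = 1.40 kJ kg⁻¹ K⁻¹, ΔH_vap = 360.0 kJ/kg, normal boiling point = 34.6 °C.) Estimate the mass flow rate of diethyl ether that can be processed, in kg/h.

ṁ = 914 kg/h

Δh = 2.34×(34.6−-47.7) + 360.0 + 1.40×(67.6−34.6) = 598.78 kJ/kg
Q = 152000 W = 152 kJ/s = 547200 kJ/h
ṁ = Q/Δh = 547200 / 598.78 = 913.86 kg/h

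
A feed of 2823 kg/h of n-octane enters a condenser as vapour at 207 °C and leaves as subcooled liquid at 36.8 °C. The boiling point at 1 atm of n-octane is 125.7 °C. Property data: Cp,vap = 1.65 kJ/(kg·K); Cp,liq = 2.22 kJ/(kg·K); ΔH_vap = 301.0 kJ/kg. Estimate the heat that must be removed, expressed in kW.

vapour 207→125.7 °C: -134.14 kJ/kg
condensation at 125.7 °C: -301 kJ/kg
liquid 125.7→36.8 °C: -197.36 kJ/kg
Δh = -134.14 + -301 + -197.36 = -632.5 kJ/kg
Q = ṁ·Δh = 2823 kg/h × -632.5 kJ/kg = -1.7856e+06 kJ/h
|Q| = 495.99 kW

Q_c = 496 kW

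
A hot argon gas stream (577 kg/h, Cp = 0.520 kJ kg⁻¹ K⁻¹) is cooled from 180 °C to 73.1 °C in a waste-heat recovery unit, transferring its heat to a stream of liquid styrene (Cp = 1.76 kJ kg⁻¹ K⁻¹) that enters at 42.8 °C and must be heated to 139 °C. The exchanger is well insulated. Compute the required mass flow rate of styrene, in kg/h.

ṁ_c = 189 kg/h

Heat released by hot stream: Q = 577 × 0.520 × (180 − 73.1) = 32074 kJ/h
Energy balance on cold side (adiabatic exchanger): Q = ṁ_c·Cp_c·(T_c,out − T_c,in)
ṁ_c = 32074 / [1.76 × (139 − 42.8)] = 189.44 kg/h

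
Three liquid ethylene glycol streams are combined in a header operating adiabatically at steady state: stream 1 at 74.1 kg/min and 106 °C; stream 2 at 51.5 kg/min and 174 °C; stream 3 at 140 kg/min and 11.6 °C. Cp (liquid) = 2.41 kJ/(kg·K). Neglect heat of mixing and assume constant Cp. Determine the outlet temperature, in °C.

T_out = 69.4 °C

Adiabatic, steady state ⇒ Σ ṁᵢCp,ᵢ(T_out − Tᵢ) = 0
Σ ṁᵢCp,ᵢTᵢ = 74.1×2.41×106 + 51.5×2.41×174 + 140×2.41×11.6 = 44439
Σ ṁᵢCp,ᵢ = 74.1×2.41 + 51.5×2.41 + 140×2.41 = 640.1
T_out = 44439 / 640.1 = 69.426 °C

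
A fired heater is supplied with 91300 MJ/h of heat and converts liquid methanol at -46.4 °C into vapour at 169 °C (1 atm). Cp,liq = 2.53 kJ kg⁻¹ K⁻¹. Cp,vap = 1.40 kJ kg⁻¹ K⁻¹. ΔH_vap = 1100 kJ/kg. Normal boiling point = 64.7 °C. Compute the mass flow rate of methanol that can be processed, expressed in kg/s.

Δh = 2.53×(64.7−-46.4) + 1100 + 1.40×(169−64.7) = 1527.1 kJ/kg
Q = 91300 MJ/h = 25361 kJ/s = 25361 kJ/s
ṁ = Q/Δh = 25361 / 1527.1 = 16.607 kg/s

ṁ = 16.6 kg/s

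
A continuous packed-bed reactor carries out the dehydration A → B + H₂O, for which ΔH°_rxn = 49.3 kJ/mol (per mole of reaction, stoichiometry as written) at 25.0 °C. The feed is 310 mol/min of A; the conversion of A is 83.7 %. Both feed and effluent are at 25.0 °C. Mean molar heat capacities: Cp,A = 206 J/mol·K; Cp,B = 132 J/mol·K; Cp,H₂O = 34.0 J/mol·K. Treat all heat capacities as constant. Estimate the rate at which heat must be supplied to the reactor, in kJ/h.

Q_in = 768000 kJ/h

Extent of reaction ξ = 0.837 × 310 = 259.47 mol/min
Reaction term: ξ·ΔH°_rxn = 259.47 × 49.3 = 12792 kJ/min
Q = ΔH = 12792 kJ/min = 213.2 kW
Heat supplied = 767510 kJ/h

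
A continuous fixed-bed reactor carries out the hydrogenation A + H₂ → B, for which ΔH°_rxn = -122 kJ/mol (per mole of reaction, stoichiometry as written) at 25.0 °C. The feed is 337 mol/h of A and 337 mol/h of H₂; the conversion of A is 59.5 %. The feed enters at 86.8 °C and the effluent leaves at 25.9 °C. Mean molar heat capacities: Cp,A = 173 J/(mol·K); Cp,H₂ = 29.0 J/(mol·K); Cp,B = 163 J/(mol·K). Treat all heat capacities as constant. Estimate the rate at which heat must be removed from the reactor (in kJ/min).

Q_out = 477 kJ/min

Extent of reaction ξ = 0.595 × 337 = 200.51 mol/h
Reaction term: ξ·ΔH°_rxn = 200.51 × -122 = -24463 kJ/h
Sensible, feed 86.8→25 °C: -4207 kJ/h
Outlet flows (mol/h): A 136.49, H₂ 136.49, B 200.51
Sensible, products 25→25.9 °C: 54.229 kJ/h
Q = ΔH = -28616 kJ/h = -7.9488 kW
Heat removed = 476.93 kJ/min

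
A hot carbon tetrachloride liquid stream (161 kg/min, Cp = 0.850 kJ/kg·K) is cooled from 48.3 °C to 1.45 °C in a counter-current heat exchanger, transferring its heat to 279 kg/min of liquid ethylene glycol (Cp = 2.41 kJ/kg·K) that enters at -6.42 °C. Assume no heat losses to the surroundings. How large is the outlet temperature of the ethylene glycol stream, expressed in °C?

Heat released by hot stream: Q = 161 × 0.850 × (48.3 − 1.45) = 6411.4 kJ/min
Energy balance on cold side (adiabatic exchanger): Q = ṁ_c·Cp_c·(T_c,out − T_c,in)
T_c,out = -6.42 + 6411.4/(279 × 2.41) = 3.1153 °C

T_c,out = 3.12 °C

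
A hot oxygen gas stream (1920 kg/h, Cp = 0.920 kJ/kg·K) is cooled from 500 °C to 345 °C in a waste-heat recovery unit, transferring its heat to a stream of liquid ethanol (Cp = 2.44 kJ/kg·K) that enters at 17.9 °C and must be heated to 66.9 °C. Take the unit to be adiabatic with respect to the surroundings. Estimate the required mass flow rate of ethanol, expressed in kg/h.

Heat released by hot stream: Q = 1920 × 0.920 × (500 − 345) = 273790 kJ/h
Energy balance on cold side (adiabatic exchanger): Q = ṁ_c·Cp_c·(T_c,out − T_c,in)
ṁ_c = 273790 / [2.44 × (66.9 − 17.9)] = 2290 kg/h

ṁ_c = 2290 kg/h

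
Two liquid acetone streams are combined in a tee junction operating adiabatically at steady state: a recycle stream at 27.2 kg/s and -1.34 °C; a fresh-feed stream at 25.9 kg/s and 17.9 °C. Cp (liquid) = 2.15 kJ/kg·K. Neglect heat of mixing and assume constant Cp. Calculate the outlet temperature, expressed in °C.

Energy balance with Q = 0: Σ ṁᵢCp,ᵢ(T_out − Tᵢ) = 0
T_out = Σ ṁᵢCp,ᵢTᵢ / Σ ṁᵢCp,ᵢ
      = 918.4 / 114.16 = 8.0445 °C

T_out = 8.04 °C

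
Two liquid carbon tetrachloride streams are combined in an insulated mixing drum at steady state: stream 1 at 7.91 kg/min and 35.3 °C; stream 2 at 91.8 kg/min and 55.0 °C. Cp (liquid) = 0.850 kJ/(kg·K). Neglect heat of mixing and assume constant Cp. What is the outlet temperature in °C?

T_out = 53.4 °C

No heat crosses the boundary, so H_out = H_in.
Σ ṁᵢCp,ᵢTᵢ = 7.91×0.850×35.3 + 91.8×0.850×55.0 = 4529
Σ ṁᵢCp,ᵢ = 7.91×0.850 + 91.8×0.850 = 84.754
T_out = 4529 / 84.754 = 53.437 °C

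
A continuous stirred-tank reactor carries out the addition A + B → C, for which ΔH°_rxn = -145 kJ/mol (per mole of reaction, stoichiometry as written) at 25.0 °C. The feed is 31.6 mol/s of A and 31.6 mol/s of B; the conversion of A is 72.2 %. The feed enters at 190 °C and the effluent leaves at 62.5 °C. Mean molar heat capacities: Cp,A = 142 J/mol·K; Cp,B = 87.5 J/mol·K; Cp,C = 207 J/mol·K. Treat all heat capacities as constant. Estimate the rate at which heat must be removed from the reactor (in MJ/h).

Q_out = 15300 MJ/h

Extent of reaction ξ = 0.722 × 31.6 = 22.815 mol/s
Reaction term: ξ·ΔH°_rxn = 22.815 × -145 = -3308.2 kJ/s
Sensible, feed 190→25 °C: -1196.6 kJ/s
Outlet flows (mol/s): A 8.7848, B 8.7848, C 22.815
Sensible, products 25→62.5 °C: 252.71 kJ/s
Q = ΔH = -4252.1 kJ/s = -4252.1 kW
Heat removed = 15308 MJ/h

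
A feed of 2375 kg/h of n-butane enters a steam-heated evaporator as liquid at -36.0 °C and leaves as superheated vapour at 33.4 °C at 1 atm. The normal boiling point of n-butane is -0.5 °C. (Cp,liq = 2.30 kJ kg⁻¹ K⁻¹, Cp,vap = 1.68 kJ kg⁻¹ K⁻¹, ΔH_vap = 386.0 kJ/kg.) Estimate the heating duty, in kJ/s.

Q = 346 kJ/s

liquid -36.0→-0.5 °C: 81.65 kJ/kg
vaporisation at -0.5 °C: 386 kJ/kg
vapour -0.5→33.4 °C: 56.952 kJ/kg
Δh = 81.65 + 386 + 56.952 = 524.6 kJ/kg
Q = ṁ·Δh = 2375 kg/h × 524.6 kJ/kg = 1.2459e+06 kJ/h
|Q| = 346.09 kW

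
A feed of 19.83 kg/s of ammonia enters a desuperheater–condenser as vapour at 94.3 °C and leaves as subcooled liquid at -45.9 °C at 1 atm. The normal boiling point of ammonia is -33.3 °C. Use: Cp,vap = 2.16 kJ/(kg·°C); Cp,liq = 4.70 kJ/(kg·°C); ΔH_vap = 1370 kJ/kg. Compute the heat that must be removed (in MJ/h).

Q_c = 122000 MJ/h

vapour 94.3→-33.3 °C: -275.62 kJ/kg
condensation at -33.3 °C: -1370 kJ/kg
liquid -33.3→-45.9 °C: -59.22 kJ/kg
Δh = -275.62 + -1370 + -59.22 = -1704.8 kJ/kg
Q = ṁ·Δh = 19.83 kg/s × -1704.8 kJ/kg = -33807 kJ/s
|Q| = 33807 kW = 121700 MJ/h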